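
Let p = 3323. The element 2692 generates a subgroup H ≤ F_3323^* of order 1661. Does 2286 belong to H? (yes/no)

yes

2286 ∈ ⟨2692⟩ iff 2286^1661 ≡ 1 (mod 3323), since |⟨2692⟩| = 1661.
2286^1661 mod 3323 = 1.
Since 1 = 1, 2286 lies in the subgroup.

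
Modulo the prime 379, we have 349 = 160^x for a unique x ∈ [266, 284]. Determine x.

267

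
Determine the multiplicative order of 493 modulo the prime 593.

296

The order of 493 must divide p − 1 = 592 = 2^4 · 37.
Divisors: 1, 2, 4, 8, 16, 37, 74, 148, 296, 592.
Check each in increasing order: 493^1 ≡ 493;  493^2 ≡ 512;  493^4 ≡ 38;  493^8 ≡ 258;  493^16 ≡ 148;  493^37 ≡ 59;  493^74 ≡ 516;  493^148 ≡ 592;  493^296 ≡ 1.
Smallest exponent giving 1 is 296.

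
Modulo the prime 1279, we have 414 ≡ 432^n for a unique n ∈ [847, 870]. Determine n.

Compute 432^847 mod 1279 = 764, then multiply by 432 repeatedly:
  432^847=764  432^848=66  432^849=374  432^850=414
Found 414 at exponent 850.

850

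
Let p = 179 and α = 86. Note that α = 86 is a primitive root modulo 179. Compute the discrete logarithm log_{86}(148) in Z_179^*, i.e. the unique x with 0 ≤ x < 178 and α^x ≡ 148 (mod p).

Baby-step giant-step with m = ceil(sqrt(178)) = 14.
Baby table (86^j mod 179 for j=0..13):
  0:1  1:86  2:57  3:69  4:27  5:174  6:107  7:73
  8:13  9:44  10:25  11:2  12:172  13:114
Giant step factor: 86^(-14) ≡ 48 (mod 179).
Scan 148·48^i mod 179 for i = 0, 1, …:
  i=0: 148   i=1: 123   i=2: 176   i=3: 35
  i=4: 69
Match at i=4, j=3: x = 4·14 + 3 = 59.

59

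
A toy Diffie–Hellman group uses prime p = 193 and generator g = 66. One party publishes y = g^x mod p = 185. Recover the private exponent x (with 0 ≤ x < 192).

30

Successive powers of 66 modulo 193:
  66^0=1  66^1=66  66^2=110  66^3=119  66^4=134  66^5=159
  66^6=72  66^7=120  66^8=7  66^9=76  66^10=191  66^11=61
  66^12=166  66^13=148  66^14=118  66^15=68  66^16=49  66^17=146
  66^18=179  66^19=41  66^20=4  66^21=71  66^22=54  66^23=90
  66^24=150  66^25=57  66^26=95  66^27=94  66^28=28  66^29=111
  66^30=185
So 66^30 ≡ 185 (mod 193), giving x = 30.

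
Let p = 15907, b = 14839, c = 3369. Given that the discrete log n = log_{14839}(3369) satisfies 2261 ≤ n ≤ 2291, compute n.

Compute 14839^2261 mod 15907 = 15318, then multiply by 14839 repeatedly:
  14839^2261=15318  14839^2262=8679  14839^2263=4609  14839^2264=8758  14839^2265=15679
  14839^2266=4899  14839^2267=1271  14839^2268=10574  14839^2269=938  14839^2270=357
  14839^2271=492  14839^2272=15382  14839^2273=3955  14839^2274=7322  14839^2275=6348
  14839^2276=12625  14839^2277=5636  14839^2278=9505  14839^2279=13233  14839^2280=8479
  14839^2281=11418  14839^2282=6245  14839^2283=11280  14839^2284=10466  14839^2285=4933
  14839^2286=12680  14839^2287=10524  14839^2288=6617  14839^2289=11659  14839^2290=3369
Found 3369 at exponent 2290.

2290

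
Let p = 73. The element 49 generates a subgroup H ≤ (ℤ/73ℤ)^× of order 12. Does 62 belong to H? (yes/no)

62 ∈ ⟨49⟩ iff 62^12 ≡ 1 (mod 73), since |⟨49⟩| = 12.
62^12 mod 73 = 9.
Since 9 ≠ 1, 62 does not lie in the subgroup.

no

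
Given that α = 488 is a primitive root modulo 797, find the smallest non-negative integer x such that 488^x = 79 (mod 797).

295

Baby-step giant-step with m = ceil(sqrt(796)) = 29.
Baby table (488^j mod 797 for j=0..28):
  0:1  1:488  2:638  3:514  4:574  5:365  6:389  7:146
  8:315  9:696  10:126  11:119  12:688  13:207  14:594  15:561
  16:397  17:65  18:637  19:26  20:733  21:648  22:612  23:578
  24:723  25:550  26:608  27:220  28:562
Giant step factor: 488^(-29) ≡ 317 (mod 797).
Scan 79·317^i mod 797 for i = 0, 1, …:
  i=0: 79   i=1: 336   i=2: 511   i=3: 196
  i=4: 763   i=5: 380   i=6: 113   i=7: 753
  i=8: 398   i=9: 240   i=10: 365
Match at i=10, j=5: x = 10·29 + 5 = 295.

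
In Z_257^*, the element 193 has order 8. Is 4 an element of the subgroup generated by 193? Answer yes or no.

yes

4 ∈ ⟨193⟩ iff 4^8 ≡ 1 (mod 257), since |⟨193⟩| = 8.
4^8 mod 257 = 1.
Since 1 = 1, 4 lies in the subgroup.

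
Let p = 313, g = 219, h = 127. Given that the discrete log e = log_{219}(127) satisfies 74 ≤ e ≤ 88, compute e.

Compute 219^74 mod 313 = 87, then multiply by 219 repeatedly:
  219^74=87  219^75=273  219^76=4  219^77=250  219^78=288
  219^79=159  219^80=78  219^81=180  219^82=295  219^83=127
Found 127 at exponent 83.

83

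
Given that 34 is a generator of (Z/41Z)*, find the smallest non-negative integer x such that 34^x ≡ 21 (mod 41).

26

Successive powers of 34 modulo 41:
  34^0=1  34^1=34  34^2=8  34^3=26  34^4=23  34^5=3
  34^6=20  34^7=24  34^8=37  34^9=28  34^10=9  34^11=19
  34^12=31  34^13=29  34^14=2  34^15=27  34^16=16  34^17=11
  34^18=5  34^19=6  34^20=40  34^21=7  34^22=33  34^23=15
  34^24=18  34^25=38  34^26=21
So 34^26 ≡ 21 (mod 41), giving x = 26.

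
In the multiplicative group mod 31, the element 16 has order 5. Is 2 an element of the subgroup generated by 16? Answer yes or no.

2 ∈ ⟨16⟩ iff 2^5 ≡ 1 (mod 31), since |⟨16⟩| = 5.
2^5 mod 31 = 1.
Since 1 = 1, 2 lies in the subgroup.

yes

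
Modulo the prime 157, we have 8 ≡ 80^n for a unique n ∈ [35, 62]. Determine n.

51

Compute 80^35 mod 157 = 72, then multiply by 80 repeatedly:
  80^35=72  80^36=108  80^37=5  80^38=86  80^39=129
  80^40=115  80^41=94  80^42=141  80^43=133  80^44=121
  80^45=103  80^46=76  80^47=114  80^48=14  80^49=21
  80^50=110  80^51=8
Found 8 at exponent 51.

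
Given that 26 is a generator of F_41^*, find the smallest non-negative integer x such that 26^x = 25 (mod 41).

Successive powers of 26 modulo 41:
  26^0=1  26^1=26  26^2=20  26^3=28  26^4=31  26^5=27
  26^6=5  26^7=7  26^8=18  26^9=17  26^10=32  26^11=12
  26^12=25
So 26^12 ≡ 25 (mod 41), giving x = 12.

12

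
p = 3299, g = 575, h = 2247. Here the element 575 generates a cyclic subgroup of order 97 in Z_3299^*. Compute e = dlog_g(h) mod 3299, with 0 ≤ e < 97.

38

Baby-step giant-step with m = ceil(sqrt(97)) = 10.
Baby table (575^j mod 3299 for j=0..9):
  0:1  1:575  2:725  3:1201  4:1084  5:3088  6:738  7:2078
  8:612  9:2206
Giant step factor: 575^(-10) ≡ 2554 (mod 3299).
Scan 2247·2554^i mod 3299 for i = 0, 1, …:
  i=0: 2247   i=1: 1877   i=2: 411   i=3: 612
Match at i=3, j=8: e = 3·10 + 8 = 38.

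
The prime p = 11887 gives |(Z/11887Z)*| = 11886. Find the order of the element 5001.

1981

The order of 5001 must divide p − 1 = 11886 = 2 · 3 · 7 · 283.
Divisors: 1, 2, 3, 6, 7, 14, 21, 42, 283, 566, 849, 1698, 1981, 3962, 5943, 11886.
Check each in increasing order: 5001^1 ≡ 5001;  5001^2 ≡ 11640;  5001^3 ≡ 1001;  5001^6 ≡ 3493;  5001^7 ≡ 6490;  5001^14 ≡ 4459;  5001^21 ≡ 5952;  5001^42 ≡ 3044;  5001^283 ≡ 9984;  5001^566 ≡ 7761;  5001^849 ≡ 6358;  5001^1698 ≡ 8364;  5001^1981 ≡ 1.
Smallest exponent giving 1 is 1981.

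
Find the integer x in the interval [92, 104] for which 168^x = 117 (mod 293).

97

Compute 168^92 mod 293 = 229, then multiply by 168 repeatedly:
  168^92=229  168^93=89  168^94=9  168^95=47  168^96=278
  168^97=117
Found 117 at exponent 97.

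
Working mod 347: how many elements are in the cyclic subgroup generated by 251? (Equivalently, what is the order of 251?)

173

The order of 251 must divide p − 1 = 346 = 2 · 173.
Divisors: 1, 2, 173, 346.
Check each in increasing order: 251^1 ≡ 251;  251^2 ≡ 194;  251^173 ≡ 1.
Smallest exponent giving 1 is 173.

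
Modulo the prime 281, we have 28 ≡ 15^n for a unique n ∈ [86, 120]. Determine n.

Compute 15^86 mod 281 = 138, then multiply by 15 repeatedly:
  15^86=138  15^87=103  15^88=140  15^89=133  15^90=28
Found 28 at exponent 90.

90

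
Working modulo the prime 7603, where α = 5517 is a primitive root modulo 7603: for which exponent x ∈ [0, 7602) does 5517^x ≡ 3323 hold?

Baby-step giant-step with m = ceil(sqrt(7602)) = 88.
Baby table (5517^j mod 7603 for j=0..87):
  0:1  1:5517  2:2480  3:4363  4:7176  5:1171  6:5460  7:7337
  8:7460  9:1781  10:2701  11:7140  12:237  13:7416  14:2329  15:23
  16:5243  17:3819  18:1510  19:5385  20:4124  21:3932  22:1485  23:4314
  24:2948  25:1299  26:4557  27:5451  28:3302  29:346  30:529  31:6544
  32:4204  33:4318  34:2207  35:3616  36:6803  37:3743  38:383  39:6980
  40:7068  41:5972  42:3725  43:7519  44:355  45:4564  46:6055  47:5456
  48:475  49:5143  50:7138  51:4409  52:2456  53:1206  54:877  55:2901
  56:502  57:2042  58:5671  59:562  60:6133  61:2411  62:3840  63:3322
  64:4244  65:4511  66:2568  67:3267  68:4929  69:4965  70:5899  71:3943
  72:1348  73:1182  74:5323  75:4205  76:2232  77:4687  78:376  79:6376
  80:4914  81:5843  82:6714  83:6925  84:150  85:6426  86:7056  87:592
Giant step factor: 5517^(-88) ≡ 5225 (mod 7603).
Scan 3323·5225^i mod 7603 for i = 0, 1, …:
  i=0: 3323   i=1: 5026   i=2: 88   i=3: 3620
  i=4: 5839   i=5: 5539   i=6: 4257   i=7: 4050
  i=8: 2101   i=9: 6596   i=10: 7304   i=11: 3943
Match at i=11, j=71: x = 11·88 + 71 = 1039.

1039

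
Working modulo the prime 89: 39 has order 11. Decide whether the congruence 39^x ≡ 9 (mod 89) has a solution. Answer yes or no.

9 ∈ ⟨39⟩ iff 9^11 ≡ 1 (mod 89), since |⟨39⟩| = 11.
9^11 mod 89 = 34.
Since 34 ≠ 1, 9 does not lie in the subgroup.

no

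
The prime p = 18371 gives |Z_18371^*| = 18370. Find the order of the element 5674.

9185

The order of 5674 must divide p − 1 = 18370 = 2 · 5 · 11 · 167.
Divisors: 1, 2, 5, 10, 11, 22, 55, 110, 167, 334, 835, 1670, 1837, 3674, 9185, 18370.
Check each in increasing order: 5674^1 ≡ 5674;  5674^2 ≡ 8284;  5674^5 ≡ 13784;  5674^10 ≡ 5774;  5674^11 ≡ 6183;  5674^22 ≡ 17809;  5674^55 ≡ 7781;  5674^110 ≡ 11516;  5674^167 ≡ 16804;  5674^334 ≡ 12146;  5674^835 ≡ 6426;  5674^1670 ≡ 13839;  5674^1837 ≡ 10438;  5674^3674 ≡ 11814;  5674^9185 ≡ 1.
Smallest exponent giving 1 is 9185.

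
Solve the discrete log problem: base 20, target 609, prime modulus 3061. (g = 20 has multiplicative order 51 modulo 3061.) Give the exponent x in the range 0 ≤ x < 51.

20

Baby-step giant-step with m = ceil(sqrt(51)) = 8.
Baby table (20^j mod 3061 for j=0..7):
  0:1  1:20  2:400  3:1878  4:828  5:1255  6:612  7:3057
Giant step factor: 20^(-8) ≡ 2334 (mod 3061).
Scan 609·2334^i mod 3061 for i = 0, 1, …:
  i=0: 609   i=1: 1102   i=2: 828
Match at i=2, j=4: x = 2·8 + 4 = 20.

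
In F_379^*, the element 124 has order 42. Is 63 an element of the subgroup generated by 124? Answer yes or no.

63 ∈ ⟨124⟩ iff 63^42 ≡ 1 (mod 379), since |⟨124⟩| = 42.
63^42 mod 379 = 51.
Since 51 ≠ 1, 63 does not lie in the subgroup.

no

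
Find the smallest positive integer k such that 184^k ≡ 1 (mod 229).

57

The order of 184 must divide p − 1 = 228 = 2^2 · 3 · 19.
Divisors: 1, 2, 3, 4, 6, 12, 19, 38, 57, 76, 114, 228.
Check each in increasing order: 184^1 ≡ 184;  184^2 ≡ 193;  184^3 ≡ 17;  184^4 ≡ 151;  184^6 ≡ 60;  184^12 ≡ 165;  184^19 ≡ 134;  184^38 ≡ 94;  184^57 ≡ 1.
Smallest exponent giving 1 is 57.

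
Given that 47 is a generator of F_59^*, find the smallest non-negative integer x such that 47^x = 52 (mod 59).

55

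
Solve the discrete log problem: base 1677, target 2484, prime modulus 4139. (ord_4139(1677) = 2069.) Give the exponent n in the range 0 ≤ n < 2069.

18

Baby-step giant-step with m = ceil(sqrt(2069)) = 46.
Baby table (1677^j mod 4139 for j=0..45):
  0:1  1:1677  2:1948  3:1125  4:3380  5:1969  6:3230  7:2898
  8:760  9:3847  10:2857  11:2366  12:2620  13:2261  14:373  15:532
  16:2279  17:1586  18:2484  19:1834  20:341  21:675  22:2028  23:2837
  24:1938  25:911  26:456  27:3136  28:2542  29:3903  30:1572  31:3840
  32:3535  33:1147  34:3023  35:3435  36:3146  37:2756  38:2688  39:405
  40:389  41:2530  42:335  43:3030  44:2757  45:226
Giant step factor: 1677^(-46) ≡ 146 (mod 4139).
Scan 2484·146^i mod 4139 for i = 0, 1, …:
  i=0: 2484
Match at i=0, j=18: n = 0·46 + 18 = 18.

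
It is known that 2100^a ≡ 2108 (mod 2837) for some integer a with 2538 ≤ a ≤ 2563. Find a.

2552

Compute 2100^2538 mod 2837 = 1362, then multiply by 2100 repeatedly:
  2100^2538=1362  2100^2539=504  2100^2540=199  2100^2541=861  2100^2542=931
  2100^2543=407  2100^2544=763  2100^2545=2232  2100^2546=476  2100^2547=976
  2100^2548=1286  2100^2549=2613  2100^2550=542  2100^2551=563  2100^2552=2108
Found 2108 at exponent 2552.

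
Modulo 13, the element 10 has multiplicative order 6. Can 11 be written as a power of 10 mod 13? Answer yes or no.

no

⟨10⟩ has order 6; its elements mod 13 are {1, 3, 4, 9, 10, 12}.
11 is not in this set.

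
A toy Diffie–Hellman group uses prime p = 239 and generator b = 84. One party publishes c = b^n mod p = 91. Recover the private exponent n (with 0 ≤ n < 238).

Baby-step giant-step with m = ceil(sqrt(238)) = 16.
Baby table (84^j mod 239 for j=0..15):
  0:1  1:84  2:125  3:223  4:90  5:151  6:17  7:233
  8:213  9:206  10:96  11:177  12:50  13:137  14:36  15:156
Giant step factor: 84^(-16) ≡ 204 (mod 239).
Scan 91·204^i mod 239 for i = 0, 1, …:
  i=0: 91   i=1: 161   i=2: 101   i=3: 50
Match at i=3, j=12: n = 3·16 + 12 = 60.

60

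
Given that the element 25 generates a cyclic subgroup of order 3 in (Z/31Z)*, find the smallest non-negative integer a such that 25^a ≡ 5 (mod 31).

2

Successive powers of 25 modulo 31:
  25^0=1  25^1=25  25^2=5
So 25^2 ≡ 5 (mod 31), giving a = 2.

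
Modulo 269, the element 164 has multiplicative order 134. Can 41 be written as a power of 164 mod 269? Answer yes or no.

yes

41 ∈ ⟨164⟩ iff 41^134 ≡ 1 (mod 269), since |⟨164⟩| = 134.
41^134 mod 269 = 1.
Since 1 = 1, 41 lies in the subgroup.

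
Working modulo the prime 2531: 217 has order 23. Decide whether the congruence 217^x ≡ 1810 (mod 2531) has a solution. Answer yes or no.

no

1810 ∈ ⟨217⟩ iff 1810^23 ≡ 1 (mod 2531), since |⟨217⟩| = 23.
1810^23 mod 2531 = 1594.
Since 1594 ≠ 1, 1810 does not lie in the subgroup.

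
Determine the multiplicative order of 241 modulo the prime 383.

382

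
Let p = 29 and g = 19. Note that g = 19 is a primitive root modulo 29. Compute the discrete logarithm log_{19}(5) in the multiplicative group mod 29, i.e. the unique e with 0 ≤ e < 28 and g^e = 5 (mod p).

Successive powers of 19 modulo 29:
  19^0=1  19^1=19  19^2=13  19^3=15  19^4=24  19^5=21
  19^6=22  19^7=12  19^8=25  19^9=11  19^10=6  19^11=27
  19^12=20  19^13=3  19^14=28  19^15=10  19^16=16  19^17=14
  19^18=5
So 19^18 ≡ 5 (mod 29), giving e = 18.

18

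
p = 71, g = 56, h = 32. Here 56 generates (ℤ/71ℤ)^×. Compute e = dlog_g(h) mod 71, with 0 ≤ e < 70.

20

Successive powers of 56 modulo 71:
  56^0=1  56^1=56  56^2=12  56^3=33  56^4=2  56^5=41
  56^6=24  56^7=66  56^8=4  56^9=11  56^10=48  56^11=61
  56^12=8  56^13=22  56^14=25  56^15=51  56^16=16  56^17=44
  56^18=50  56^19=31  56^20=32
So 56^20 ≡ 32 (mod 71), giving e = 20.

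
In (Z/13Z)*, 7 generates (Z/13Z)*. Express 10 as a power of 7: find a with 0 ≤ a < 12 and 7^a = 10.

Successive powers of 7 modulo 13:
  7^0=1  7^1=7  7^2=10
So 7^2 ≡ 10 (mod 13), giving a = 2.

2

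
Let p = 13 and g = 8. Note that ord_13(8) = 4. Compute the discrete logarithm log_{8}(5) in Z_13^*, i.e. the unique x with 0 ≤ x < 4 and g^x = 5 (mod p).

Successive powers of 8 modulo 13:
  8^0=1  8^1=8  8^2=12  8^3=5
So 8^3 ≡ 5 (mod 13), giving x = 3.

3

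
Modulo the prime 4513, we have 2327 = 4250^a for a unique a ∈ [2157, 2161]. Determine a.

Compute 4250^2157 mod 4513 = 15, then multiply by 4250 repeatedly:
  4250^2157=15  4250^2158=568  4250^2159=4058  4250^2160=2327
Found 2327 at exponent 2160.

2160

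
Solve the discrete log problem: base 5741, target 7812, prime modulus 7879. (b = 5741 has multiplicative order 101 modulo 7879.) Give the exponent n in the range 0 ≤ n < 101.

Baby-step giant-step with m = ceil(sqrt(101)) = 11.
Baby table (5741^j mod 7879 for j=0..10):
  0:1  1:5741  2:1224  3:6795  4:1166  5:4735  6:1085  7:4575
  8:4368  9:5710  10:4470
Giant step factor: 5741^(-11) ≡ 687 (mod 7879).
Scan 7812·687^i mod 7879 for i = 0, 1, …:
  i=0: 7812   i=1: 1245   i=2: 4383   i=3: 1343
  i=4: 798   i=5: 4575
Match at i=5, j=7: n = 5·11 + 7 = 62.

62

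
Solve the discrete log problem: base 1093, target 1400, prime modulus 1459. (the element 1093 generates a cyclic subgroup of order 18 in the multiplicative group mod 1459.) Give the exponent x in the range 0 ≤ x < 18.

Successive powers of 1093 modulo 1459:
  1093^0=1  1093^1=1093  1093^2=1187  1093^3=340  1093^4=1034  1093^5=896
  1093^6=339  1093^7=1400
So 1093^7 ≡ 1400 (mod 1459), giving x = 7.

7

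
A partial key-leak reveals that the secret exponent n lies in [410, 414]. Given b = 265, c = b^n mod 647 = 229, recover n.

413

Compute 265^410 mod 647 = 407, then multiply by 265 repeatedly:
  265^410=407  265^411=453  265^412=350  265^413=229
Found 229 at exponent 413.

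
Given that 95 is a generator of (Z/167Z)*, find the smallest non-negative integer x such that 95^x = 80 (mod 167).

59

Baby-step giant-step with m = ceil(sqrt(166)) = 13.
Baby table (95^j mod 167 for j=0..12):
  0:1  1:95  2:7  3:164  4:49  5:146  6:9  7:20
  8:63  9:140  10:107  11:145  12:81
Giant step factor: 95^(-13) ≡ 90 (mod 167).
Scan 80·90^i mod 167 for i = 0, 1, …:
  i=0: 80   i=1: 19   i=2: 40   i=3: 93
  i=4: 20
Match at i=4, j=7: x = 4·13 + 7 = 59.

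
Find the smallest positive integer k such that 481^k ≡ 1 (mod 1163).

1162

The order of 481 must divide p − 1 = 1162 = 2 · 7 · 83.
Divisors: 1, 2, 7, 14, 83, 166, 581, 1162.
Check each in increasing order: 481^1 ≡ 481;  481^2 ≡ 1087;  481^7 ≡ 1009;  481^14 ≡ 456;  481^83 ≡ 390;  481^166 ≡ 910;  481^581 ≡ 1162;  481^1162 ≡ 1.
Smallest exponent giving 1 is 1162.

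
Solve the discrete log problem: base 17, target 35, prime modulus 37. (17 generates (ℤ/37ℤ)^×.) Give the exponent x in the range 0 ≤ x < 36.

13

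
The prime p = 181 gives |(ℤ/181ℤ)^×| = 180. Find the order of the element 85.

The order of 85 must divide p − 1 = 180 = 2^2 · 3^2 · 5.
Divisors: 1, 2, 3, 4, 5, 6, 9, 10, 12, 15, 18, 20, 30, 36, 45, 60, 90, 180.
Check each in increasing order: 85^1 ≡ 85;  85^2 ≡ 166;  85^3 ≡ 173;  85^4 ≡ 44;  85^5 ≡ 120;  85^6 ≡ 64;  85^9 ≡ 31;  85^10 ≡ 101;  85^12 ≡ 114;  85^15 ≡ 174;  85^18 ≡ 56;  85^20 ≡ 65;  85^30 ≡ 49;  85^36 ≡ 59;  85^45 ≡ 19;  85^60 ≡ 48;  85^90 ≡ 180;  85^180 ≡ 1.
Smallest exponent giving 1 is 180.

180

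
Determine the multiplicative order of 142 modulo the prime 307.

The order of 142 must divide p − 1 = 306 = 2 · 3^2 · 17.
Divisors: 1, 2, 3, 6, 9, 17, 18, 34, 51, 102, 153, 306.
Check each in increasing order: 142^1 ≡ 142;  142^2 ≡ 209;  142^3 ≡ 206;  142^6 ≡ 70;  142^9 ≡ 298;  142^17 ≡ 33;  142^18 ≡ 81;  142^34 ≡ 168;  142^51 ≡ 18;  142^102 ≡ 17;  142^153 ≡ 306;  142^306 ≡ 1.
Smallest exponent giving 1 is 306.

306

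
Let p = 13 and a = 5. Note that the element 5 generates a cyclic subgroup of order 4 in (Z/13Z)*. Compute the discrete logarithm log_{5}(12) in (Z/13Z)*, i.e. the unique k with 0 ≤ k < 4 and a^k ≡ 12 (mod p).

Successive powers of 5 modulo 13:
  5^0=1  5^1=5  5^2=12
So 5^2 ≡ 12 (mod 13), giving k = 2.

2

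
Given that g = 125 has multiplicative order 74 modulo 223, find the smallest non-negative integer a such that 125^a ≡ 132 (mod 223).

40

Baby-step giant-step with m = ceil(sqrt(74)) = 9.
Baby table (125^j mod 223 for j=0..8):
  0:1  1:125  2:15  3:91  4:2  5:27  6:30  7:182
  8:4
Giant step factor: 125^(-9) ≡ 95 (mod 223).
Scan 132·95^i mod 223 for i = 0, 1, …:
  i=0: 132   i=1: 52   i=2: 34   i=3: 108
  i=4: 2
Match at i=4, j=4: a = 4·9 + 4 = 40.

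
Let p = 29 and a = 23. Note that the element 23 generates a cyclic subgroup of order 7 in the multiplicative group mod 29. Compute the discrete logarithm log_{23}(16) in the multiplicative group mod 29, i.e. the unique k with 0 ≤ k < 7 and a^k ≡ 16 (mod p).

3

Successive powers of 23 modulo 29:
  23^0=1  23^1=23  23^2=7  23^3=16
So 23^3 ≡ 16 (mod 29), giving k = 3.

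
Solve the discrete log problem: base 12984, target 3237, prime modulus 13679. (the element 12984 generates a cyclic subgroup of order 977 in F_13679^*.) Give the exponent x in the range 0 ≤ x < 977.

Baby-step giant-step with m = ceil(sqrt(977)) = 32.
Baby table (12984^j mod 13679 for j=0..31):
  0:1  1:12984  2:4260  3:7643  4:9246  5:3160  6:6119  7:1464
  8:8445  9:12695  10:13609  11:7613  12:2738  13:12150  14:9372  15:11343
  16:9398  17:6952  18:10726  19:485  20:4900  21:571  22:13525  23:11277
  24:552  25:13051  26:12411  27:5804  28:1525  29:7087  30:12654  31:1067
Giant step factor: 12984^(-32) ≡ 7158 (mod 13679).
Scan 3237·7158^i mod 13679 for i = 0, 1, …:
  i=0: 3237   i=1: 11899   i=2: 7588   i=3: 9274
  i=4: 12784   i=5: 9041   i=6: 129   i=7: 6889
  i=8: 12346   i=9: 6328     …   i=18: 11424
  i=19: 13609
Match at i=19, j=10: x = 19·32 + 10 = 618.

618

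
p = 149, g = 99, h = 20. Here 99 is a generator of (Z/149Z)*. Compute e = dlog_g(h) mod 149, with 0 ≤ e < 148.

26

Baby-step giant-step with m = ceil(sqrt(148)) = 13.
Baby table (99^j mod 149 for j=0..12):
  0:1  1:99  2:116  3:11  4:46  5:84  6:121  7:59
  8:30  9:139  10:53  11:32  12:39
Giant step factor: 99^(-13) ≡ 126 (mod 149).
Scan 20·126^i mod 149 for i = 0, 1, …:
  i=0: 20   i=1: 136   i=2: 1
Match at i=2, j=0: e = 2·13 + 0 = 26.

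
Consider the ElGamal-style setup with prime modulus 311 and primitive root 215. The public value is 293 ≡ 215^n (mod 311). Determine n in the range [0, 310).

85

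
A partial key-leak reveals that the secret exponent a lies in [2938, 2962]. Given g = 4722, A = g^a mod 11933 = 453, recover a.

2951

Compute 4722^2938 mod 11933 = 10286, then multiply by 4722 repeatedly:
  4722^2938=10286  4722^2939=3182  4722^2940=1757  4722^2941=3119  4722^2942=2596
  4722^2943=3121  4722^2944=107  4722^2945=4068  4722^2946=8899  4722^2947=4985
  4722^2948=7294  4722^2949=3630  4722^2950=5072  4722^2951=453
Found 453 at exponent 2951.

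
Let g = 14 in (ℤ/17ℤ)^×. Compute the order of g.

The order of 14 must divide p − 1 = 16 = 2^4.
Divisors: 1, 2, 4, 8, 16.
Check each in increasing order: 14^1 ≡ 14;  14^2 ≡ 9;  14^4 ≡ 13;  14^8 ≡ 16;  14^16 ≡ 1.
Smallest exponent giving 1 is 16.

16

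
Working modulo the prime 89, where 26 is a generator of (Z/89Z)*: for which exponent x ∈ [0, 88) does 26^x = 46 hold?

Baby-step giant-step with m = ceil(sqrt(88)) = 10.
Baby table (26^j mod 89 for j=0..9):
  0:1  1:26  2:53  3:43  4:50  5:54  6:69  7:14
  8:8  9:30
Giant step factor: 26^(-10) ≡ 72 (mod 89).
Scan 46·72^i mod 89 for i = 0, 1, …:
  i=0: 46   i=1: 19   i=2: 33   i=3: 62
  i=4: 14
Match at i=4, j=7: x = 4·10 + 7 = 47.

47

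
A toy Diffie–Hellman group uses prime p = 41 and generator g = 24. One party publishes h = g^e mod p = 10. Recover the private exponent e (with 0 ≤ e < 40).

16

Successive powers of 24 modulo 41:
  24^0=1  24^1=24  24^2=2  24^3=7  24^4=4  24^5=14
  24^6=8  24^7=28  24^8=16  24^9=15  24^10=32  24^11=30
  24^12=23  24^13=19  24^14=5  24^15=38  24^16=10
So 24^16 ≡ 10 (mod 41), giving e = 16.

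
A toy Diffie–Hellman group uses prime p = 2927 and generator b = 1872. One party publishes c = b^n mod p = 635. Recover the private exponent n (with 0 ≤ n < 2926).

Baby-step giant-step with m = ceil(sqrt(2926)) = 55.
Baby table (1872^j mod 2927 for j=0..54):
  0:1  1:1872  2:765  3:777  4:2752  5:224  6:767  7:1594
  8:1355  9:1778  10:417  11:2042  12:2889  13:2039  14:200  15:2671
  16:796  17:269  18:124  19:895  20:1196  21:2684  22:1716  23:1433
  24:1444  25:1547  26:1181  27:947  28:1949  29:1486  30:1142  31:1114
  32:1384  33:453  34:2113  35:1159  36:741  37:2681  38:1954  39:2065
  40:2040  41:2072  42:509  43:1573  44:94  45:348  46:1662  47:2790
  48:1112  49:567  50:1850  51:559  52:1509  53:293  54:1147
Giant step factor: 1872^(-55) ≡ 1658 (mod 2927).
Scan 635·1658^i mod 2927 for i = 0, 1, …:
  i=0: 635   i=1: 2037   i=2: 2515   i=3: 1822
  i=4: 212   i=5: 256   i=6: 33   i=7: 2028
  i=8: 2228   i=9: 150     …   i=30: 555
  i=31: 1112
Match at i=31, j=48: n = 31·55 + 48 = 1753.

1753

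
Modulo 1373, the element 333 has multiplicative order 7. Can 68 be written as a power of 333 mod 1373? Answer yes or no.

⟨333⟩ has order 7; its elements mod 1373 are {1, 333, 428, 575, 628, 1049, 1105}.
68 is not in this set.

no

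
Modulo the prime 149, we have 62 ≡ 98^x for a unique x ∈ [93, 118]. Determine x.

109

Compute 98^93 mod 149 = 146, then multiply by 98 repeatedly:
  98^93=146  98^94=4  98^95=94  98^96=123  98^97=134
  98^98=20  98^99=23  98^100=19  98^101=74  98^102=100
  98^103=115  98^104=95  98^105=72  98^106=53  98^107=128
  98^108=28  98^109=62
Found 62 at exponent 109.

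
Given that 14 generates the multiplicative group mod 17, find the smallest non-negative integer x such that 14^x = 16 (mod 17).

8

Successive powers of 14 modulo 17:
  14^0=1  14^1=14  14^2=9  14^3=7  14^4=13  14^5=12
  14^6=15  14^7=6  14^8=16
So 14^8 ≡ 16 (mod 17), giving x = 8.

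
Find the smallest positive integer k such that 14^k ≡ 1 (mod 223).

37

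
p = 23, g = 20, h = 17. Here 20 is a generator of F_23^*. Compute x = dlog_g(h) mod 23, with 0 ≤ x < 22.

Successive powers of 20 modulo 23:
  20^0=1  20^1=20  20^2=9  20^3=19  20^4=12  20^5=10
  20^6=16  20^7=21  20^8=6  20^9=5  20^10=8  20^11=22
  20^12=3  20^13=14  20^14=4  20^15=11  20^16=13  20^17=7
  20^18=2  20^19=17
So 20^19 ≡ 17 (mod 23), giving x = 19.

19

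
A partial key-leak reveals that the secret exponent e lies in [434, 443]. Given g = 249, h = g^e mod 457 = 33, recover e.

439

Compute 249^434 mod 457 = 189, then multiply by 249 repeatedly:
  249^434=189  249^435=447  249^436=252  249^437=139  249^438=336
  249^439=33
Found 33 at exponent 439.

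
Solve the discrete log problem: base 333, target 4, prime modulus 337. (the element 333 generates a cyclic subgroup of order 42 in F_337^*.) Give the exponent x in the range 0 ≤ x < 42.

22

Successive powers of 333 modulo 337:
  333^0=1  333^1=333  333^2=16  333^3=273  333^4=256  333^5=324
  333^6=52  333^7=129  333^8=158  333^9=42  333^10=169  333^11=335
  333^12=8  333^13=305  333^14=128  333^15=162  333^16=26  333^17=233
  333^18=79  333^19=21  333^20=253  333^21=336  333^22=4
So 333^22 ≡ 4 (mod 337), giving x = 22.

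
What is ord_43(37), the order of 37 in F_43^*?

6

The order of 37 must divide p − 1 = 42 = 2 · 3 · 7.
Divisors: 1, 2, 3, 6, 7, 14, 21, 42.
Check each in increasing order: 37^1 ≡ 37;  37^2 ≡ 36;  37^3 ≡ 42;  37^6 ≡ 1.
Smallest exponent giving 1 is 6.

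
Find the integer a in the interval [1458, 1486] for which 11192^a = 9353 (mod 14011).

1461

Compute 11192^1458 mod 14011 = 4365, then multiply by 11192 repeatedly:
  11192^1458=4365  11192^1459=10734  11192^1460=4614  11192^1461=9353
Found 9353 at exponent 1461.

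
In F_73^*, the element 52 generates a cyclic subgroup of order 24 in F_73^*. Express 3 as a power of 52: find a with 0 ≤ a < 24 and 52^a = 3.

2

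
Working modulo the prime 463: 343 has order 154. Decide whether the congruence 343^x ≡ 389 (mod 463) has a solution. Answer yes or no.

389 ∈ ⟨343⟩ iff 389^154 ≡ 1 (mod 463), since |⟨343⟩| = 154.
389^154 mod 463 = 1.
Since 1 = 1, 389 lies in the subgroup.

yes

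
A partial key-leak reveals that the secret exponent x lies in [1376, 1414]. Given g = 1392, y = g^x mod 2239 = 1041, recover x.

Compute 1392^1376 mod 2239 = 944, then multiply by 1392 repeatedly:
  1392^1376=944  1392^1377=1994  1392^1378=1527  1392^1379=773  1392^1380=1296
  1392^1381=1637  1392^1382=1641  1392^1383=492  1392^1384=1969  1392^1385=312
  1392^1386=2177  1392^1387=1017  1392^1388=616  1392^1389=2174  1392^1390=1319
  1392^1391=68  1392^1392=618  1392^1393=480  1392^1394=938  1392^1395=359
  1392^1396=431  1392^1397=2139  1392^1398=1857  1392^1399=1138  1392^1400=1123
  1392^1401=394  1392^1402=2132  1392^1403=1069  1392^1404=1352  1392^1405=1224
  1392^1406=2168  1392^1407=1923  1392^1408=1211  1392^1409=1984  1392^1410=1041
Found 1041 at exponent 1410.

1410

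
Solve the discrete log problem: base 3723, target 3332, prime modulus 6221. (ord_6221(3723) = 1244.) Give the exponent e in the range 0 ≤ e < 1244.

690

Baby-step giant-step with m = ceil(sqrt(1244)) = 36.
Baby table (3723^j mod 6221 for j=0..35):
  0:1  1:3723  2:341  3:459  4:4303  5:994  6:5388  7:3020
  8:2113  9:3355  10:5118  11:5612  12:3358  13:3845  14:414  15:4735
  16:4312  17:3396  18:2236  19:930  20:3514  21:6080  22:3842  23:1687
  24:3712  25:2935  26:2929  27:5475  28:3429  29:675  30:5962  31:6219
  32:4996  33:5539  34:5303  35:3836
Giant step factor: 3723^(-36) ≡ 5398 (mod 6221).
Scan 3332·5398^i mod 6221 for i = 0, 1, …:
  i=0: 3332   i=1: 1225   i=2: 5848   i=3: 2150
  i=4: 3535   i=5: 2123   i=6: 872   i=7: 3980
  i=8: 2927   i=9: 4827     …   i=18: 1218
  i=19: 5388
Match at i=19, j=6: e = 19·36 + 6 = 690.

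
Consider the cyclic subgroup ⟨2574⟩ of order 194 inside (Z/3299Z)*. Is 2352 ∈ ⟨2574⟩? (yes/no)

2352 ∈ ⟨2574⟩ iff 2352^194 ≡ 1 (mod 3299), since |⟨2574⟩| = 194.
2352^194 mod 3299 = 1.
Since 1 = 1, 2352 lies in the subgroup.

yes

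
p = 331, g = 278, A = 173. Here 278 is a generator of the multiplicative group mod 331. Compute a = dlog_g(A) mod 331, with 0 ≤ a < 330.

292

Baby-step giant-step with m = ceil(sqrt(330)) = 19.
Baby table (278^j mod 331 for j=0..18):
  0:1  1:278  2:161  3:73  4:103  5:168  6:33  7:237
  8:17  9:92  10:89  11:248  12:96  13:208  14:230  15:57
  16:289  17:240  18:189
Giant step factor: 278^(-19) ≡ 175 (mod 331).
Scan 173·175^i mod 331 for i = 0, 1, …:
  i=0: 173   i=1: 154   i=2: 139   i=3: 162
  i=4: 215   i=5: 222   i=6: 123   i=7: 10
  i=8: 95   i=9: 75     …   i=14: 234
  i=15: 237
Match at i=15, j=7: a = 15·19 + 7 = 292.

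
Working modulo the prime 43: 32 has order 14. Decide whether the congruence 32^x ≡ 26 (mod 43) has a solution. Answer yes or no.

no

26 ∈ ⟨32⟩ iff 26^14 ≡ 1 (mod 43), since |⟨32⟩| = 14.
26^14 mod 43 = 6.
Since 6 ≠ 1, 26 does not lie in the subgroup.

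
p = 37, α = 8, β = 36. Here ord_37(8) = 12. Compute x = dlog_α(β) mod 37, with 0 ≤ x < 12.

Successive powers of 8 modulo 37:
  8^0=1  8^1=8  8^2=27  8^3=31  8^4=26  8^5=23
  8^6=36
So 8^6 ≡ 36 (mod 37), giving x = 6.

6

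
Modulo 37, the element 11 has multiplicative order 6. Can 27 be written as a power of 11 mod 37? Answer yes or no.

27 ∈ ⟨11⟩ iff 27^6 ≡ 1 (mod 37), since |⟨11⟩| = 6.
27^6 mod 37 = 1.
Since 1 = 1, 27 lies in the subgroup.

yes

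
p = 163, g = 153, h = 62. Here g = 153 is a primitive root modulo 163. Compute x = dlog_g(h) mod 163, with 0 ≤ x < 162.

136

Baby-step giant-step with m = ceil(sqrt(162)) = 13.
Baby table (153^j mod 163 for j=0..12):
  0:1  1:153  2:100  3:141  4:57  5:82  6:158  7:50
  8:152  9:110  10:41  11:79  12:25
Giant step factor: 153^(-13) ≡ 148 (mod 163).
Scan 62·148^i mod 163 for i = 0, 1, …:
  i=0: 62   i=1: 48   i=2: 95   i=3: 42
  i=4: 22   i=5: 159   i=6: 60   i=7: 78
  i=8: 134   i=9: 109   i=10: 158
Match at i=10, j=6: x = 10·13 + 6 = 136.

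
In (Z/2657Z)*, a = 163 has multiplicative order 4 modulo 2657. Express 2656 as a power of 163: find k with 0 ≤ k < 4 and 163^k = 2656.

Successive powers of 163 modulo 2657:
  163^0=1  163^1=163  163^2=2656
So 163^2 ≡ 2656 (mod 2657), giving k = 2.

2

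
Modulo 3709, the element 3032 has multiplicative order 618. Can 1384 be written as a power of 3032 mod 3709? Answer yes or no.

1384 ∈ ⟨3032⟩ iff 1384^618 ≡ 1 (mod 3709), since |⟨3032⟩| = 618.
1384^618 mod 3709 = 1.
Since 1 = 1, 1384 lies in the subgroup.

yes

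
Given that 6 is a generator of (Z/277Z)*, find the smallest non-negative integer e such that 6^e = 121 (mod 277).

178

Baby-step giant-step with m = ceil(sqrt(276)) = 17.
Baby table (6^j mod 277 for j=0..16):
  0:1  1:6  2:36  3:216  4:188  5:20  6:120  7:166
  8:165  9:159  10:123  11:184  12:273  13:253  14:133  15:244
  16:79
Giant step factor: 6^(-17) ≡ 45 (mod 277).
Scan 121·45^i mod 277 for i = 0, 1, …:
  i=0: 121   i=1: 182   i=2: 157   i=3: 140
  i=4: 206   i=5: 129   i=6: 265   i=7: 14
  i=8: 76   i=9: 96   i=10: 165
Match at i=10, j=8: e = 10·17 + 8 = 178.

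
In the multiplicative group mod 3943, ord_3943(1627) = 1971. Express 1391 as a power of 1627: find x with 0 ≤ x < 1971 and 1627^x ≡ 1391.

914

Baby-step giant-step with m = ceil(sqrt(1971)) = 45.
Baby table (1627^j mod 3943 for j=0..44):
  0:1  1:1627  2:1376  3:3071  4:736  5:2743  6:3328  7:917
  8:1505  9:32  10:805  11:659  12:3640  13:3837  14:1030  15:35
  16:1743  17:844  18:1024  19:2102  20:1373  21:2133  22:551  23:1416
  24:1120  25:574  26:3350  27:1224  28:233  29:563  30:1225  31:1860
  32:1939  33:353  34:2596  35:739  36:3681  37:3513  38:2244  39:3713
  40:375  41:2903  42:3410  43:269  44:3933
Giant step factor: 1627^(-45) ≡ 673 (mod 3943).
Scan 1391·673^i mod 3943 for i = 0, 1, …:
  i=0: 1391   i=1: 1652   i=2: 3813   i=3: 3199
  i=4: 49   i=5: 1433   i=6: 2317   i=7: 1856
  i=8: 3100   i=9: 453     …   i=19: 3593
  i=20: 1030
Match at i=20, j=14: x = 20·45 + 14 = 914.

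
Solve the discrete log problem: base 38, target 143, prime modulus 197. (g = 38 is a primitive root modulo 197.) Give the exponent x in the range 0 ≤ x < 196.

166

Baby-step giant-step with m = ceil(sqrt(196)) = 14.
Baby table (38^j mod 197 for j=0..13):
  0:1  1:38  2:65  3:106  4:88  5:192  6:7  7:69
  8:61  9:151  10:25  11:162  12:49  13:89
Giant step factor: 38^(-14) ≡ 6 (mod 197).
Scan 143·6^i mod 197 for i = 0, 1, …:
  i=0: 143   i=1: 70   i=2: 26   i=3: 156
  i=4: 148   i=5: 100   i=6: 9   i=7: 54
  i=8: 127   i=9: 171   i=10: 41   i=11: 49
Match at i=11, j=12: x = 11·14 + 12 = 166.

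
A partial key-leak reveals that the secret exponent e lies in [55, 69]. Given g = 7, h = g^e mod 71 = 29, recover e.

68

Compute 7^55 mod 71 = 34, then multiply by 7 repeatedly:
  7^55=34  7^56=25  7^57=33  7^58=18  7^59=55
  7^60=30  7^61=68  7^62=50  7^63=66  7^64=36
  7^65=39  7^66=60  7^67=65  7^68=29
Found 29 at exponent 68.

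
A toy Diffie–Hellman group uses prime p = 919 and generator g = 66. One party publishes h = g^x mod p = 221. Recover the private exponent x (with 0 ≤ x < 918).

720

Baby-step giant-step with m = ceil(sqrt(918)) = 31.
Baby table (66^j mod 919 for j=0..30):
  0:1  1:66  2:680  3:768  4:143  5:248  6:745  7:463
  8:231  9:542  10:850  11:41  12:868  13:310  14:242  15:349
  16:59  17:218  18:603  19:281  20:166  21:847  22:762  23:666
  24:763  25:732  26:524  27:581  28:667  29:829  30:493
Giant step factor: 66^(-31) ≡ 749 (mod 919).
Scan 221·749^i mod 919 for i = 0, 1, …:
  i=0: 221   i=1: 109   i=2: 769   i=3: 687
  i=4: 842   i=5: 224   i=6: 518   i=7: 164
  i=8: 609   i=9: 317     …   i=22: 846
  i=23: 463
Match at i=23, j=7: x = 23·31 + 7 = 720.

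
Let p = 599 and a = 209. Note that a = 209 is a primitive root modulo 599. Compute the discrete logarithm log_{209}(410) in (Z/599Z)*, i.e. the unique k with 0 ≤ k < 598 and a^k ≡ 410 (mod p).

Baby-step giant-step with m = ceil(sqrt(598)) = 25.
Baby table (209^j mod 599 for j=0..24):
  0:1  1:209  2:553  3:569  4:319  5:182  6:301  7:14
  8:530  9:554  10:179  11:273  12:152  13:21  14:196  15:232
  16:568  17:110  18:228  19:331  20:294  21:348  22:253  23:165
  24:342
Giant step factor: 209^(-25) ≡ 374 (mod 599).
Scan 410·374^i mod 599 for i = 0, 1, …:
  i=0: 410   i=1: 595   i=2: 301
Match at i=2, j=6: k = 2·25 + 6 = 56.

56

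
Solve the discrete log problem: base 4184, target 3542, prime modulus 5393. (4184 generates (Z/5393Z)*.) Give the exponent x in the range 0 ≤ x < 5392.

364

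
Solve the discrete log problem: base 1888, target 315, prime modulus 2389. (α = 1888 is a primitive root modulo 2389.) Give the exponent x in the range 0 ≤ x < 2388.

Baby-step giant-step with m = ceil(sqrt(2388)) = 49.
Baby table (1888^j mod 2389 for j=0..48):
  0:1  1:1888  2:156  3:681  4:446  5:1120  6:295  7:323
  8:629  9:219  10:175  11:718  12:1021  13:2114  14:1602  15:102
  16:1456  17:1578  18:181  19:101  20:1957  21:1422  22:1889  23:2044
  24:837  25:1127  26:1566  27:1415  28:618  29:952  30:848  31:394
  32:893  33:1739  34:746  35:1327  36:1704  37:1558  38:645  39:1759
  40:282  41:2058  42:990  43:922  44:1544  45:492  46:1964  47:304
  48:592
Giant step factor: 1888^(-49) ≡ 1322 (mod 2389).
Scan 315·1322^i mod 2389 for i = 0, 1, …:
  i=0: 315   i=1: 744   i=2: 1689   i=3: 1532
  i=4: 1821   i=5: 1639   i=6: 2324   i=7: 74
  i=8: 2268   i=9: 101
Match at i=9, j=19: x = 9·49 + 19 = 460.

460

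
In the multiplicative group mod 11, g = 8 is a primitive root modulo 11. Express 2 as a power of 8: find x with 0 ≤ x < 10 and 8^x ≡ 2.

7

Successive powers of 8 modulo 11:
  8^0=1  8^1=8  8^2=9  8^3=6  8^4=4  8^5=10
  8^6=3  8^7=2
So 8^7 ≡ 2 (mod 11), giving x = 7.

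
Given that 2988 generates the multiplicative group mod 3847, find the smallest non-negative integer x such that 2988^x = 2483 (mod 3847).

1775

Baby-step giant-step with m = ceil(sqrt(3846)) = 63.
Baby table (2988^j mod 3847 for j=0..62):
  0:1  1:2988  2:3104  3:3482  4:1928  5:1905  6:2427  7:281
  8:982  9:2802  10:1304  11:3188  12:572  13:1068  14:2021  15:2805
  16:2574  17:959  18:3324  19:3005  20:42  21:2392  22:3417  23:58
  24:189  25:3070  26:1912  27:261  28:2774  29:2274  30:910  31:3098
  32:942  33:2539  34:248  35:2400  36:392  37:1808  38:1116  39:3106
  40:1764  41:442  42:1175  43:2436  44:244  45:1989  46:3364  47:3268
  48:1098  49:3180  50:3597  51:3165  52:1094  53:2769  54:2722  55:778
  56:1076  57:2843  58:708  59:3501  60:995  61:3176  62:3186
Giant step factor: 2988^(-63) ≡ 3086 (mod 3847).
Scan 2483·3086^i mod 3847 for i = 0, 1, …:
  i=0: 2483   i=1: 3161   i=2: 2701   i=3: 2684
  i=4: 233   i=5: 3496   i=6: 1668   i=7: 162
  i=8: 3669   i=9: 813     …   i=27: 2761
  i=28: 3188
Match at i=28, j=11: x = 28·63 + 11 = 1775.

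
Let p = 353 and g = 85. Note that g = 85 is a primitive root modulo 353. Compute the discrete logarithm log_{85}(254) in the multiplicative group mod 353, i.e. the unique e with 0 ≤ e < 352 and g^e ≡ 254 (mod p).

Baby-step giant-step with m = ceil(sqrt(352)) = 19.
Baby table (85^j mod 353 for j=0..18):
  0:1  1:85  2:165  3:258  4:44  5:210  6:200  7:56
  8:171  9:62  10:328  11:346  12:111  13:257  14:312  15:45
  16:295  17:12  18:314
Giant step factor: 85^(-19) ≡ 243 (mod 353).
Scan 254·243^i mod 353 for i = 0, 1, …:
  i=0: 254   i=1: 300   i=2: 182   i=3: 101
  i=4: 186   i=5: 14   i=6: 225   i=7: 313
  i=8: 164   i=9: 316   i=10: 187   i=11: 257
Match at i=11, j=13: e = 11·19 + 13 = 222.

222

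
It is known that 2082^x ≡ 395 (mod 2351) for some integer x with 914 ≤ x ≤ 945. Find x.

942

Compute 2082^914 mod 2351 = 360, then multiply by 2082 repeatedly:
  2082^914=360  2082^915=1902  2082^916=880  2082^917=731  2082^918=845
  2082^919=742  2082^920=237  2082^921=2075  2082^922=1363  2082^923=109
  2082^924=1242  2082^925=2095  2082^926=685  2082^927=1464  2082^928=1152
  2082^929=444  2082^930=465  2082^931=1869  2082^932=353  2082^933=1434
  2082^934=2169  2082^935=1938  2082^936=600  2082^937=819  2082^938=683
  2082^939=2002  2082^940=2192  2082^941=453  2082^942=395
Found 395 at exponent 942.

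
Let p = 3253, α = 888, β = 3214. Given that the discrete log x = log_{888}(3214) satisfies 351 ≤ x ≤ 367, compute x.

Compute 888^351 mod 3253 = 2121, then multiply by 888 repeatedly:
  888^351=2121  888^352=3214
Found 3214 at exponent 352.

352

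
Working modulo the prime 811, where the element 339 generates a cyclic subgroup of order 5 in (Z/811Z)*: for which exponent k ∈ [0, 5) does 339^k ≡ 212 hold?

3

Successive powers of 339 modulo 811:
  339^0=1  339^1=339  339^2=570  339^3=212
So 339^3 ≡ 212 (mod 811), giving k = 3.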